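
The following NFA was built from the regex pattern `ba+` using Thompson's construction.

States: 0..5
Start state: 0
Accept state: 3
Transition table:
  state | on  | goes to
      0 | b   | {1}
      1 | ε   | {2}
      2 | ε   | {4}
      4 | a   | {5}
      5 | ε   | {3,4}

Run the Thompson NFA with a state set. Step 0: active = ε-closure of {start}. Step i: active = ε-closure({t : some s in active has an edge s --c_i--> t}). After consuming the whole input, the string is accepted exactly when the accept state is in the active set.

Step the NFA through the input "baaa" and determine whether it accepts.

Answer: ACCEPT

Derivation:
S₀ = ε-closure({0}) = {0}
'b' @ 1: {1,2,4}
'a' @ 2: {3,4,5}  ✓accept
'a' @ 3: {3,4,5}  ✓accept
'a' @ 4: {3,4,5}  ✓accept
after full input: {3,4,5}  (accept=3 in)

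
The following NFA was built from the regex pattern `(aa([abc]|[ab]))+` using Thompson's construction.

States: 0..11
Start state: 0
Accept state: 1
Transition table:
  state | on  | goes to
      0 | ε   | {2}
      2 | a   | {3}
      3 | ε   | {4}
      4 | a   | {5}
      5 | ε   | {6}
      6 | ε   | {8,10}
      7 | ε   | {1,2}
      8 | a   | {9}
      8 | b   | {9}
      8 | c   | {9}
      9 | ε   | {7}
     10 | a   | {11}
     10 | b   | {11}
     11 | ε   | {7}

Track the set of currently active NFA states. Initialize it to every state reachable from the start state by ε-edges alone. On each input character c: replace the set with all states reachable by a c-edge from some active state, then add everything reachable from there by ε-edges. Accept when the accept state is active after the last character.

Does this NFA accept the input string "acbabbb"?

initial (ε-close {0}): {0,2}
'a' @ 1: {3,4}
'c' @ 2: {}  — dead — no transitions
rest 'babbb' ignored (set empty)
final: {}; accept 1 not in set

Answer: REJECT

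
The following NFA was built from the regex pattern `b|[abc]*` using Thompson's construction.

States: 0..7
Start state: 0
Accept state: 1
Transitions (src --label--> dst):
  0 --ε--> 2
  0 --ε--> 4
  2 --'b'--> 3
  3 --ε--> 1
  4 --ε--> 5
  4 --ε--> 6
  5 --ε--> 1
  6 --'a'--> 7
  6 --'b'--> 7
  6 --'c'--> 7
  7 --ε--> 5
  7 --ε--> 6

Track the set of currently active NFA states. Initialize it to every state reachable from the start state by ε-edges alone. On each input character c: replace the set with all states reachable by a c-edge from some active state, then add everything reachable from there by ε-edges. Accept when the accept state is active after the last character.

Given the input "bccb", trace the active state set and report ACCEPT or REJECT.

start: ε-closure({0}) = {0,1,2,4,5,6}
'b' @ 1: {1,3,5,6,7}  (accept∈set)
'c' @ 2: {1,5,6,7}  (accept∈set)
'c' @ 3: {1,5,6,7}  (accept∈set)
'b' @ 4: {1,5,6,7}  (accept∈set)
end set {1,5,6,7} — state 1 in

Answer: ACCEPT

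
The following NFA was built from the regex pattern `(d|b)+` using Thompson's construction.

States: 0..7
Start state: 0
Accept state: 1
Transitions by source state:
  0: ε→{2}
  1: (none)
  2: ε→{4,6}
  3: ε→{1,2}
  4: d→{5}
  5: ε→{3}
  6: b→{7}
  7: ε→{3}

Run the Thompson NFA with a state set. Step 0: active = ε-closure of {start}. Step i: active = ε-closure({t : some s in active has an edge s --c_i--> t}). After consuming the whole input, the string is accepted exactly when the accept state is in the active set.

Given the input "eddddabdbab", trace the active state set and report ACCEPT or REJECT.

S₀ = ε-closure({0}) = {0,2,4,6}
'e' @ 1: {}  — state set empty
rest 'ddddabdbab' ignored (set empty)
after full input: {}  (accept=1 not in)

Answer: REJECT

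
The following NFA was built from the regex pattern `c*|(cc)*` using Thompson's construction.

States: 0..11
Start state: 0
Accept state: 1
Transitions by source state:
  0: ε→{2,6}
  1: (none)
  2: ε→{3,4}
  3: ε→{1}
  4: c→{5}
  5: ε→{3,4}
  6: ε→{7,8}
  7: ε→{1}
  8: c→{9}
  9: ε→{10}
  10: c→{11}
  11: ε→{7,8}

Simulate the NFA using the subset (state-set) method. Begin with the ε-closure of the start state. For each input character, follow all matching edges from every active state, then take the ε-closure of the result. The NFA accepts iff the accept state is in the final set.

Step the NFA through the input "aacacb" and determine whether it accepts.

Answer: REJECT

Derivation:
start: ε-closure({0}) = {0,1,2,3,4,6,7,8}
'a' @ 1: {}  — state set empty
rest 'acacb' ignored (set empty)
end set {} — state 1 not in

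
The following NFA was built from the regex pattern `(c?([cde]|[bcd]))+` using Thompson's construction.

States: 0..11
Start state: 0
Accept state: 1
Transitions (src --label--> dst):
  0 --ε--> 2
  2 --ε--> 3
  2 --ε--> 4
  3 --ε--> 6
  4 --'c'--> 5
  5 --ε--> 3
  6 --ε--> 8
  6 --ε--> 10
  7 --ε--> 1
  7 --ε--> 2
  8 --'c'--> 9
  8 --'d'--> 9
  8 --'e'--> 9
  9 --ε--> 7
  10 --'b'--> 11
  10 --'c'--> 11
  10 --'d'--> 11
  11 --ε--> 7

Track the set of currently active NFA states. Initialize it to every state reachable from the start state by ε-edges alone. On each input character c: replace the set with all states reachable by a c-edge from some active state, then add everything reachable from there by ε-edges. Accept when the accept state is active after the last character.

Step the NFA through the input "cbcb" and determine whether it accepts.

Answer: ACCEPT

Steps:
initial (ε-close {0}): {0,2,3,4,6,8,10}
'c' @ 1: {1,2,3,4,5,6,7,8,9,10,11}  [accepting]
'b' @ 2: {1,2,3,4,6,7,8,10,11}  [accepting]
'c' @ 3: {1,2,3,4,5,6,7,8,9,10,11}  [accepting]
'b' @ 4: {1,2,3,4,6,7,8,10,11}  [accepting]
final: {1,2,3,4,6,7,8,10,11}; accept 1 in set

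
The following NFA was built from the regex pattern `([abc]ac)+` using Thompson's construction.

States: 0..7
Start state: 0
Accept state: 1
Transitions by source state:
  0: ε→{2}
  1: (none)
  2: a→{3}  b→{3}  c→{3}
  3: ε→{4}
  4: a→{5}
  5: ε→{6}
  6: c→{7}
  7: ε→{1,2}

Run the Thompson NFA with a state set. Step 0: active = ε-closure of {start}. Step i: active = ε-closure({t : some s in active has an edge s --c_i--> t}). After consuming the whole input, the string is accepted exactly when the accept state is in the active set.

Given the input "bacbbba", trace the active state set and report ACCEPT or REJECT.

Answer: REJECT

Steps:
start: ε-closure({0}) = {0,2}
'b' @ 1: {3,4}
'a' @ 2: {5,6}
'c' @ 3: {1,2,7}  (accept∈set)
'b' @ 4: {3,4}
'b' @ 5: {}  — no active states
rest 'ba' ignored (set empty)
after full input: {}  (accept=1 not in)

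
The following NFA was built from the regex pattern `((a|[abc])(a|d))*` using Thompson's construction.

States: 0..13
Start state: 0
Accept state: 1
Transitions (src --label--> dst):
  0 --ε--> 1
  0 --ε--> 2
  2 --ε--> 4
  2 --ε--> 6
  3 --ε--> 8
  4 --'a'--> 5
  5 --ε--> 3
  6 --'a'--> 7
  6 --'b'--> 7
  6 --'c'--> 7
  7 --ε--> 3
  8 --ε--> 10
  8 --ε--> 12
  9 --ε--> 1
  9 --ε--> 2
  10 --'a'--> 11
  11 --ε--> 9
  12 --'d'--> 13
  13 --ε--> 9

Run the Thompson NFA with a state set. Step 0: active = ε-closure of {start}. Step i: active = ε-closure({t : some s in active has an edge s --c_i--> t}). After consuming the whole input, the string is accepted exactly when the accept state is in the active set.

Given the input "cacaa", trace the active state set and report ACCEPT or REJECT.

initial (ε-close {0}): {0,1,2,4,6}
'c' @ 1: {3,7,8,10,12}
'a' @ 2: {1,2,4,6,9,11}  (accept∈set)
'c' @ 3: {3,7,8,10,12}
'a' @ 4: {1,2,4,6,9,11}  (accept∈set)
'a' @ 5: {3,5,7,8,10,12}
final: {3,5,7,8,10,12}; accept 1 not in set

Answer: REJECT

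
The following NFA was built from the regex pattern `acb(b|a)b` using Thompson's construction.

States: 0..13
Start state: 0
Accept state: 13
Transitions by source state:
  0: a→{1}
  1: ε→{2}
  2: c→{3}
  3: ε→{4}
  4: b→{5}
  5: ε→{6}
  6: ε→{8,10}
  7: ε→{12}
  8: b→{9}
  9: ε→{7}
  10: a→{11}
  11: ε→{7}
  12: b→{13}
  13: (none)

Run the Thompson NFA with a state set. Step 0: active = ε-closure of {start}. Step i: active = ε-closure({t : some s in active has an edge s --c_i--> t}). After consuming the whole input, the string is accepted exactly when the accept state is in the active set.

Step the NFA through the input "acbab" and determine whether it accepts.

Answer: ACCEPT

Trace:
start: ε-closure({0}) = {0}
'a' @ 1: {1,2}
'c' @ 2: {3,4}
'b' @ 3: {5,6,8,10}
'a' @ 4: {7,11,12}
'b' @ 5: {13}  [accepting]
final: {13}; accept 13 in set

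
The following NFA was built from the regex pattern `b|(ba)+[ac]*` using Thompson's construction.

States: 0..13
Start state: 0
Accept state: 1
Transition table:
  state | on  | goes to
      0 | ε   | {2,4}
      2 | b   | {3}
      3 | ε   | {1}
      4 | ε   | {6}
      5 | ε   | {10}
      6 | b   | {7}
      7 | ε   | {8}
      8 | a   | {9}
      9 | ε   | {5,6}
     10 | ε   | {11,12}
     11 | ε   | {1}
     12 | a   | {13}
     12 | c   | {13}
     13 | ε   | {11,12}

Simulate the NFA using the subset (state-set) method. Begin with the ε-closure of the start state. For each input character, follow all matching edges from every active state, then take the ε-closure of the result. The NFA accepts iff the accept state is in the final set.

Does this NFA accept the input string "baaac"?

Answer: ACCEPT

Steps:
initial (ε-close {0}): {0,2,4,6}
'b' @ 1: {1,3,7,8}  ✓accept
'a' @ 2: {1,5,6,9,10,11,12}  ✓accept
'a' @ 3: {1,11,12,13}  ✓accept
'a' @ 4: {1,11,12,13}  ✓accept
'c' @ 5: {1,11,12,13}  ✓accept
final: {1,11,12,13}; accept 1 in set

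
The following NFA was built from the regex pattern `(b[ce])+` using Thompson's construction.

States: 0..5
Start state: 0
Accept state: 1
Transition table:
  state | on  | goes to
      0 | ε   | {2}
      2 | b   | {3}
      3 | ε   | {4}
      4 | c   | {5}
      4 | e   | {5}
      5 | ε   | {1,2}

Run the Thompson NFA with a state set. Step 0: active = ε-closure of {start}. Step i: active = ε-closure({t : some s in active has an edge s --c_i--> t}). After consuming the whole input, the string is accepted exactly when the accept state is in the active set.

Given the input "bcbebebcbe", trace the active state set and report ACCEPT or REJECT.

S₀ = ε-closure({0}) = {0,2}
'b' @ 1: {3,4}
'c' @ 2: {1,2,5}  ✓accept
'b' @ 3: {3,4}
'e' @ 4: {1,2,5}  ✓accept
'b' @ 5: {3,4}
'e' @ 6: {1,2,5}  ✓accept
'b' @ 7: {3,4}
'c' @ 8: {1,2,5}  ✓accept
'b' @ 9: {3,4}
'e' @ 10: {1,2,5}  ✓accept
end set {1,2,5} — state 1 in

Answer: ACCEPT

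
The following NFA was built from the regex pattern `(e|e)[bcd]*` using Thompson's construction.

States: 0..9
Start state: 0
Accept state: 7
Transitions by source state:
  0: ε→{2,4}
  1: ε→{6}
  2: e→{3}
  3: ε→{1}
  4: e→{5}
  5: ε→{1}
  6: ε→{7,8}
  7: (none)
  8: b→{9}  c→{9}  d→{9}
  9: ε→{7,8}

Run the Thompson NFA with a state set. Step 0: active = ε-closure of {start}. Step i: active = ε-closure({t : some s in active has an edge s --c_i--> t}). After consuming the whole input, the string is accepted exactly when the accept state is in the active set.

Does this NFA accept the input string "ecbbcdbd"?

Answer: ACCEPT

Derivation:
initial (ε-close {0}): {0,2,4}
'e' @ 1: {1,3,5,6,7,8}  ✓accept
'c' @ 2: {7,8,9}  ✓accept
'b' @ 3: {7,8,9}  ✓accept
'b' @ 4: {7,8,9}  ✓accept
'c' @ 5: {7,8,9}  ✓accept
'd' @ 6: {7,8,9}  ✓accept
'b' @ 7: {7,8,9}  ✓accept
'd' @ 8: {7,8,9}  ✓accept
after full input: {7,8,9}  (accept=7 in)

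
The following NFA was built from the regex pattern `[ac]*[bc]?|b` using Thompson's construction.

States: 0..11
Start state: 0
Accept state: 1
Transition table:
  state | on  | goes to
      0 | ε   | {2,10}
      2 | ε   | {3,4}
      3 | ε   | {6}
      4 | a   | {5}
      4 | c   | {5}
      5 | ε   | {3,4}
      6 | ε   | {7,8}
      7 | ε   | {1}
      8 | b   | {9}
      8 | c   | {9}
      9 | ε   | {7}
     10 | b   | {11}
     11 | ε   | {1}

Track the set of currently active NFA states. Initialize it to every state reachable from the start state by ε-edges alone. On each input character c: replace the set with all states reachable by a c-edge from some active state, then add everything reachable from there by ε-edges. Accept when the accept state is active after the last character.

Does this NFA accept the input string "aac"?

S₀ = ε-closure({0}) = {0,1,2,3,4,6,7,8,10}
'a' @ 1: {1,3,4,5,6,7,8}  [accepting]
'a' @ 2: {1,3,4,5,6,7,8}  [accepting]
'c' @ 3: {1,3,4,5,6,7,8,9}  [accepting]
end set {1,3,4,5,6,7,8,9} — state 1 in

Answer: ACCEPT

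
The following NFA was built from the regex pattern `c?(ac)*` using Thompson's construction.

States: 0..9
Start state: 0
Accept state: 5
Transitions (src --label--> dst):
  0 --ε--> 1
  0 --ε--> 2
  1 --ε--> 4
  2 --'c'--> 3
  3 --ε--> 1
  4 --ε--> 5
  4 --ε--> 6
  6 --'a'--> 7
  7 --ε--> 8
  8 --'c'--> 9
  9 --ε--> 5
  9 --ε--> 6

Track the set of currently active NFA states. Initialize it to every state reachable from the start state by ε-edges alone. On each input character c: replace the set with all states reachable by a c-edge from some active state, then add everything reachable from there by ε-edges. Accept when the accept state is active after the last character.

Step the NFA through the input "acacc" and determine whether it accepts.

start: ε-closure({0}) = {0,1,2,4,5,6}
'a' @ 1: {7,8}
'c' @ 2: {5,6,9}  ✓accept
'a' @ 3: {7,8}
'c' @ 4: {5,6,9}  ✓accept
'c' @ 5: {}  — no active states
after full input: {}  (accept=5 not in)

Answer: REJECT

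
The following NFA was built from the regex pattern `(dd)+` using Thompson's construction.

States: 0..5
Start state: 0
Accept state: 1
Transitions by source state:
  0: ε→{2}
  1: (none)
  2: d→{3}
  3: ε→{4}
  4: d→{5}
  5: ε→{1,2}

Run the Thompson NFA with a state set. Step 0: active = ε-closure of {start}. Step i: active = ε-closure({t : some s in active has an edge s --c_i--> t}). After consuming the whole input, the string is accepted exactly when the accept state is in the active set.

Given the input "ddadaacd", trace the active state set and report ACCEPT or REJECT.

start: ε-closure({0}) = {0,2}
'd' @ 1: {3,4}
'd' @ 2: {1,2,5}  (accept∈set)
'a' @ 3: {}  — state set empty
rest 'daacd' ignored (set empty)
end set {} — state 1 not in

Answer: REJECT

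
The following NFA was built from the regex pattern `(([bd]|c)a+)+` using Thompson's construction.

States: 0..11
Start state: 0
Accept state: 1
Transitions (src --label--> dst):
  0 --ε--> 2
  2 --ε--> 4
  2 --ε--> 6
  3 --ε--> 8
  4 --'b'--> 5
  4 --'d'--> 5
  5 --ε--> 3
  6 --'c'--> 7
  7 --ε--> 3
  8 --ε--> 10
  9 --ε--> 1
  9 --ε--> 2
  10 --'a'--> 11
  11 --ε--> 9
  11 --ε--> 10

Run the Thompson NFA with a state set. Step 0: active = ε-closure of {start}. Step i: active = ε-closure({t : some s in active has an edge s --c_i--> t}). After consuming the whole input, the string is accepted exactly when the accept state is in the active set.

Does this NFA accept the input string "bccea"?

Answer: REJECT

Steps:
start: ε-closure({0}) = {0,2,4,6}
'b' @ 1: {3,5,8,10}
'c' @ 2: {}  — no active states
rest 'cea' ignored (set empty)
after full input: {}  (accept=1 not in)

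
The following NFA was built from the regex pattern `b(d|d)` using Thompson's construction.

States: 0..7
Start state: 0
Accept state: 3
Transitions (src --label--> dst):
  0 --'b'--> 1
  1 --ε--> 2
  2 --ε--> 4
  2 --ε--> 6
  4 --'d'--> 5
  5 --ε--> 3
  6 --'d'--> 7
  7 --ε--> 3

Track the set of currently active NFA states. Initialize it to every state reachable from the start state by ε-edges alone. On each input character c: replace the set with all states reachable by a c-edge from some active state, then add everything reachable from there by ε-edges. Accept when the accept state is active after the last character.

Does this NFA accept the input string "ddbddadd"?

S₀ = ε-closure({0}) = {0}
'd' @ 1: {}  — no active states
rest 'dbddadd' ignored (set empty)
end set {} — state 3 not in

Answer: REJECT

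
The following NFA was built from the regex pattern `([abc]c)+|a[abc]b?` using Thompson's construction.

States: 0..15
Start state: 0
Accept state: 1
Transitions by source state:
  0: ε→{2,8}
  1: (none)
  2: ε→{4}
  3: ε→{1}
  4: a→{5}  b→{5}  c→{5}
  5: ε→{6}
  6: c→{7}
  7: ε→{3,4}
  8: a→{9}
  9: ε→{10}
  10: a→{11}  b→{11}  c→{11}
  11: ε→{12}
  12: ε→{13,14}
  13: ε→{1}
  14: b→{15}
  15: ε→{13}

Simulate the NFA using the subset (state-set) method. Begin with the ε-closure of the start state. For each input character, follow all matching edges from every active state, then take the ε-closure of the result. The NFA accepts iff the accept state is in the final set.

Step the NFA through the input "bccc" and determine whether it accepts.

Answer: ACCEPT

Derivation:
start: ε-closure({0}) = {0,2,4,8}
'b' @ 1: {5,6}
'c' @ 2: {1,3,4,7}  (accept∈set)
'c' @ 3: {5,6}
'c' @ 4: {1,3,4,7}  (accept∈set)
final: {1,3,4,7}; accept 1 in set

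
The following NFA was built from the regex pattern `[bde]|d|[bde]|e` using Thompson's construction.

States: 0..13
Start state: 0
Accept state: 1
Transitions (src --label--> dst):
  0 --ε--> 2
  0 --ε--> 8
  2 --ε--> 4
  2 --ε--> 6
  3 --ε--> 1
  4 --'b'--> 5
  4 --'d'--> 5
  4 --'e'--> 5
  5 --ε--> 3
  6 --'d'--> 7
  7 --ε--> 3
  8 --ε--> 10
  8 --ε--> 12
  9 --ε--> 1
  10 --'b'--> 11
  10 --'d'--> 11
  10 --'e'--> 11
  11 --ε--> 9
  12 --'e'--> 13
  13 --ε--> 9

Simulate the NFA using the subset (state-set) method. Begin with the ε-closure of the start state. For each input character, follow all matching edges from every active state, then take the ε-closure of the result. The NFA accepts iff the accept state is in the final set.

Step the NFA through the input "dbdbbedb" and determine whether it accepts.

S₀ = ε-closure({0}) = {0,2,4,6,8,10,12}
'd' @ 1: {1,3,5,7,9,11}  [accepting]
'b' @ 2: {}  — dead — no transitions
rest 'dbbedb' ignored (set empty)
final: {}; accept 1 not in set

Answer: REJECT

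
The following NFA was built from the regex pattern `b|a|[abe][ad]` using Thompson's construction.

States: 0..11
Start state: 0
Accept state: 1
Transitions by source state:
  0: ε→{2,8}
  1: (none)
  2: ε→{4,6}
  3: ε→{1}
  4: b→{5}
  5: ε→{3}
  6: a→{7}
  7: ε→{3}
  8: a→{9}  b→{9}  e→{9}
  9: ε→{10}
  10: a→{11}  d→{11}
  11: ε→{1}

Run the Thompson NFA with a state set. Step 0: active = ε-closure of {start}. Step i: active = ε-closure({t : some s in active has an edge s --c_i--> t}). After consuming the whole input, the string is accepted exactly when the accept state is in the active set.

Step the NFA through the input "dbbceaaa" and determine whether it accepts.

Answer: REJECT

Derivation:
start: ε-closure({0}) = {0,2,4,6,8}
'd' @ 1: {}  — dead — no transitions
rest 'bbceaaa' ignored (set empty)
final: {}; accept 1 not in set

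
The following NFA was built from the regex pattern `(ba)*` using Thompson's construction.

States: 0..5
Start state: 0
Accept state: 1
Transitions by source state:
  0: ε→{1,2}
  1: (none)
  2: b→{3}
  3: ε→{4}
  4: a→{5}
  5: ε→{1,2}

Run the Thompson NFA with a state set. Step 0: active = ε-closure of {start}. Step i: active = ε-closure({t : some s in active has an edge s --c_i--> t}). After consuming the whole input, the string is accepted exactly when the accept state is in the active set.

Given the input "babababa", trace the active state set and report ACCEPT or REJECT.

Answer: ACCEPT

Steps:
S₀ = ε-closure({0}) = {0,1,2}
'b' @ 1: {3,4}
'a' @ 2: {1,2,5}  [accepting]
'b' @ 3: {3,4}
'a' @ 4: {1,2,5}  [accepting]
'b' @ 5: {3,4}
'a' @ 6: {1,2,5}  [accepting]
'b' @ 7: {3,4}
'a' @ 8: {1,2,5}  [accepting]
end set {1,2,5} — state 1 in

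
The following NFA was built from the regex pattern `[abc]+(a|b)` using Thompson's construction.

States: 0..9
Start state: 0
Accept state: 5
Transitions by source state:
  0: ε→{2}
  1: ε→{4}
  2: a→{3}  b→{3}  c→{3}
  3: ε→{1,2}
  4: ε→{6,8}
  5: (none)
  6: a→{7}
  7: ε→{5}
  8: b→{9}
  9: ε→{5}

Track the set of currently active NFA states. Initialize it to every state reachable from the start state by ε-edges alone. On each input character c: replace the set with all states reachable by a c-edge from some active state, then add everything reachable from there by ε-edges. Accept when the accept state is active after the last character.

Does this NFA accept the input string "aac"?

Answer: REJECT

Trace:
initial (ε-close {0}): {0,2}
'a' @ 1: {1,2,3,4,6,8}
'a' @ 2: {1,2,3,4,5,6,7,8}  [accepting]
'c' @ 3: {1,2,3,4,6,8}
end set {1,2,3,4,6,8} — state 5 not in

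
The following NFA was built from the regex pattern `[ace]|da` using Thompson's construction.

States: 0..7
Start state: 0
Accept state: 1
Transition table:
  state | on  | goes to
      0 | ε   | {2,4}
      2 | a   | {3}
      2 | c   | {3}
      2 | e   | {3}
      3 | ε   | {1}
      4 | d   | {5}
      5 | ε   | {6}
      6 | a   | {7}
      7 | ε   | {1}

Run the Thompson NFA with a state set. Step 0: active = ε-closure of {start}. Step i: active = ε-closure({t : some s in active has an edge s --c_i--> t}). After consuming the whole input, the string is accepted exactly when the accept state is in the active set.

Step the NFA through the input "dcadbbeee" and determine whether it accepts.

Answer: REJECT

Derivation:
initial (ε-close {0}): {0,2,4}
'd' @ 1: {5,6}
'c' @ 2: {}  — state set empty
rest 'adbbeee' ignored (set empty)
after full input: {}  (accept=1 not in)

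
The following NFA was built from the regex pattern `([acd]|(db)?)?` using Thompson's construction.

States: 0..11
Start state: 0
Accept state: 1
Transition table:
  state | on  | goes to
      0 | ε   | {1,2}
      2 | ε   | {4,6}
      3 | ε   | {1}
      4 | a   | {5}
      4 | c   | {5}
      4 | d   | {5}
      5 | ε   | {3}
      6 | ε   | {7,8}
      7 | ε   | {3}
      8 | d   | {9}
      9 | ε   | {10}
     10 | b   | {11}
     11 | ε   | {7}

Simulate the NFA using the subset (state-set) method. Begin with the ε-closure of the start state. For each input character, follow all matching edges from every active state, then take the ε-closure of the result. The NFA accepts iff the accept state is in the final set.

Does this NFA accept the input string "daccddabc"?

Answer: REJECT

Steps:
initial (ε-close {0}): {0,1,2,3,4,6,7,8}
'd' @ 1: {1,3,5,9,10}  [accepting]
'a' @ 2: {}  — state set empty
rest 'ccddabc' ignored (set empty)
final: {}; accept 1 not in set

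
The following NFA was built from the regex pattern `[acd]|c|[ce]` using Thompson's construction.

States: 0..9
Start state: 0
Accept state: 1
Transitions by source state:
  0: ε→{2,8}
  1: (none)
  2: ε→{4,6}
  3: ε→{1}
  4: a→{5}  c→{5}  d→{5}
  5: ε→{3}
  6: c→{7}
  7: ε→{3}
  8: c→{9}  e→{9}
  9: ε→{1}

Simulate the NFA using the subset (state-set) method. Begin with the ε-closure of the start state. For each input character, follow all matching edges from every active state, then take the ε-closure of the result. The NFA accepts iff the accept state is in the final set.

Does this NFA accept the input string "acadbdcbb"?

S₀ = ε-closure({0}) = {0,2,4,6,8}
'a' @ 1: {1,3,5}  ✓accept
'c' @ 2: {}  — state set empty
rest 'adbdcbb' ignored (set empty)
end set {} — state 1 not in

Answer: REJECT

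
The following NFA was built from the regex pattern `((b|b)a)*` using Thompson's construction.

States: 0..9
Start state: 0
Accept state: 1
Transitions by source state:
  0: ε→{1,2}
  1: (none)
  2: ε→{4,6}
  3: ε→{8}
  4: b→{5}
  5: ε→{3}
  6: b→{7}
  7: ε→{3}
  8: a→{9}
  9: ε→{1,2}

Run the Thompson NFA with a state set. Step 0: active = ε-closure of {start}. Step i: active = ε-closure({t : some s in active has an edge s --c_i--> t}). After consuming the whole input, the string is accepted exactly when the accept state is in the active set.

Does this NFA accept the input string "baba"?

Answer: ACCEPT

Trace:
initial (ε-close {0}): {0,1,2,4,6}
'b' @ 1: {3,5,7,8}
'a' @ 2: {1,2,4,6,9}  [accepting]
'b' @ 3: {3,5,7,8}
'a' @ 4: {1,2,4,6,9}  [accepting]
end set {1,2,4,6,9} — state 1 in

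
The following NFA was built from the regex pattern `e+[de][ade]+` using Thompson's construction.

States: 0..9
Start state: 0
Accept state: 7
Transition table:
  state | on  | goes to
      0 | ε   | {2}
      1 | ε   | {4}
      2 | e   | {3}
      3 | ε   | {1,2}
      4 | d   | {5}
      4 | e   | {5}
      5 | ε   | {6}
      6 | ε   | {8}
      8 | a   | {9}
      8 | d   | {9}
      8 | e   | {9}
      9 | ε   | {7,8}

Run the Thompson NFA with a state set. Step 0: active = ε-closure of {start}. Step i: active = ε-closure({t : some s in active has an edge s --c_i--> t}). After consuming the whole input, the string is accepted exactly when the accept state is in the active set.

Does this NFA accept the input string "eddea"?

Answer: ACCEPT

Trace:
start: ε-closure({0}) = {0,2}
'e' @ 1: {1,2,3,4}
'd' @ 2: {5,6,8}
'd' @ 3: {7,8,9}  (accept∈set)
'e' @ 4: {7,8,9}  (accept∈set)
'a' @ 5: {7,8,9}  (accept∈set)
after full input: {7,8,9}  (accept=7 in)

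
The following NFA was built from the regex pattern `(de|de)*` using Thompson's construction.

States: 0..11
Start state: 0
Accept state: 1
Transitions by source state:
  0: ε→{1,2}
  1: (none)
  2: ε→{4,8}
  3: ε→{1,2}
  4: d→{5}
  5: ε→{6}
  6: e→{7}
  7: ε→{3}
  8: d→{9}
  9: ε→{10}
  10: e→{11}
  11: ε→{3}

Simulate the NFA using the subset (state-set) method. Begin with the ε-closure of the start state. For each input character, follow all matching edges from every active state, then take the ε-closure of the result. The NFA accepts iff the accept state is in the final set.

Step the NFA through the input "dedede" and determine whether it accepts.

start: ε-closure({0}) = {0,1,2,4,8}
'd' @ 1: {5,6,9,10}
'e' @ 2: {1,2,3,4,7,8,11}  ✓accept
'd' @ 3: {5,6,9,10}
'e' @ 4: {1,2,3,4,7,8,11}  ✓accept
'd' @ 5: {5,6,9,10}
'e' @ 6: {1,2,3,4,7,8,11}  ✓accept
final: {1,2,3,4,7,8,11}; accept 1 in set

Answer: ACCEPT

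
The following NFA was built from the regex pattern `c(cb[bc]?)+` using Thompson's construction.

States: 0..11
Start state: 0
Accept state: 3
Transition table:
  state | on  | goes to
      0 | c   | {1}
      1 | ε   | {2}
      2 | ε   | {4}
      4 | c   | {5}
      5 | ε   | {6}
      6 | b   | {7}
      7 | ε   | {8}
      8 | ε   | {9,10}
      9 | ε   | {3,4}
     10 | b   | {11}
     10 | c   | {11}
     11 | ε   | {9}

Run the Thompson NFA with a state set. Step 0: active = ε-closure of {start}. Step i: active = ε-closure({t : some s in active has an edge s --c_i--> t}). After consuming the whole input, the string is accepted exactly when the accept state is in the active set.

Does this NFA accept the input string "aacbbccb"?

Answer: REJECT

Derivation:
start: ε-closure({0}) = {0}
'a' @ 1: {}  — no active states
rest 'acbbccb' ignored (set empty)
end set {} — state 3 not in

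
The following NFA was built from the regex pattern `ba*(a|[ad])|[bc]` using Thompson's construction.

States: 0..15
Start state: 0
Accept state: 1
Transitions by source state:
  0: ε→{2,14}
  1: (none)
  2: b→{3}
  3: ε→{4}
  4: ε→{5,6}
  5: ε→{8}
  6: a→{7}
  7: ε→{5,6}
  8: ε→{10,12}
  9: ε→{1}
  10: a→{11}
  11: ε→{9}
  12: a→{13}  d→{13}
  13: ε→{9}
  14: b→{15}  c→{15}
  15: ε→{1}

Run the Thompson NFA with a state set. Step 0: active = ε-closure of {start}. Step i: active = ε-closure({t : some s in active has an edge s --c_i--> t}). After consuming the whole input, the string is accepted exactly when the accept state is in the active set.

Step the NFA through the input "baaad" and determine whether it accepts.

Answer: ACCEPT

Derivation:
start: ε-closure({0}) = {0,2,14}
'b' @ 1: {1,3,4,5,6,8,10,12,15}  ✓accept
'a' @ 2: {1,5,6,7,8,9,10,11,12,13}  ✓accept
'a' @ 3: {1,5,6,7,8,9,10,11,12,13}  ✓accept
'a' @ 4: {1,5,6,7,8,9,10,11,12,13}  ✓accept
'd' @ 5: {1,9,13}  ✓accept
end set {1,9,13} — state 1 in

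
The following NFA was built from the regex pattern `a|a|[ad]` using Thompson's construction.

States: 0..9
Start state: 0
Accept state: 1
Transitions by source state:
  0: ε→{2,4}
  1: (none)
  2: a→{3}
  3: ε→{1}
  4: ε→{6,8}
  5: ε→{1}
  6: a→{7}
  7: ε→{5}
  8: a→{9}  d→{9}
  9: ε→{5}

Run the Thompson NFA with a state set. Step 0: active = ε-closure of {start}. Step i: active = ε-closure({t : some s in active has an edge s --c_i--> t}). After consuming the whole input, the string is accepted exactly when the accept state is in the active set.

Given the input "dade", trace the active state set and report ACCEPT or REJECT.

initial (ε-close {0}): {0,2,4,6,8}
'd' @ 1: {1,5,9}  (accept∈set)
'a' @ 2: {}  — no active states
rest 'de' ignored (set empty)
after full input: {}  (accept=1 not in)

Answer: REJECT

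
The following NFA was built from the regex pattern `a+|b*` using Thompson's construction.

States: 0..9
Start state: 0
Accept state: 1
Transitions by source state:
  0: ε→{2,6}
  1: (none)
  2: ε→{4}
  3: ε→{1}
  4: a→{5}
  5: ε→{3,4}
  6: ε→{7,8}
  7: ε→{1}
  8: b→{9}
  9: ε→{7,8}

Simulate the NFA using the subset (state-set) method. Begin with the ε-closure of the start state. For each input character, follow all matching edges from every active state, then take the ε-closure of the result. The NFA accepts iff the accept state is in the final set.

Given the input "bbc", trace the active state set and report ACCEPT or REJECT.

initial (ε-close {0}): {0,1,2,4,6,7,8}
'b' @ 1: {1,7,8,9}  (accept∈set)
'b' @ 2: {1,7,8,9}  (accept∈set)
'c' @ 3: {}  — dead — no transitions
after full input: {}  (accept=1 not in)

Answer: REJECT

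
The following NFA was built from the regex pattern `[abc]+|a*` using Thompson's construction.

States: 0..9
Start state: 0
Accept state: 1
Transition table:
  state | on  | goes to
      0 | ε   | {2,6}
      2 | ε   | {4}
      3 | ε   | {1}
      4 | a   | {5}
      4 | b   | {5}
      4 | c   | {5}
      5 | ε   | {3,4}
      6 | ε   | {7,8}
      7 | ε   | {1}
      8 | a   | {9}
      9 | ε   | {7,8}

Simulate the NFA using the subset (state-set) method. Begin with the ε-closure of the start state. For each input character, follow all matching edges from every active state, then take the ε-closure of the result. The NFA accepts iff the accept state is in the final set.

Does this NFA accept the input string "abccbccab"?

initial (ε-close {0}): {0,1,2,4,6,7,8}
'a' @ 1: {1,3,4,5,7,8,9}  (accept∈set)
'b' @ 2: {1,3,4,5}  (accept∈set)
'c' @ 3: {1,3,4,5}  (accept∈set)
'c' @ 4: {1,3,4,5}  (accept∈set)
'b' @ 5: {1,3,4,5}  (accept∈set)
'c' @ 6: {1,3,4,5}  (accept∈set)
'c' @ 7: {1,3,4,5}  (accept∈set)
'a' @ 8: {1,3,4,5}  (accept∈set)
'b' @ 9: {1,3,4,5}  (accept∈set)
end set {1,3,4,5} — state 1 in

Answer: ACCEPT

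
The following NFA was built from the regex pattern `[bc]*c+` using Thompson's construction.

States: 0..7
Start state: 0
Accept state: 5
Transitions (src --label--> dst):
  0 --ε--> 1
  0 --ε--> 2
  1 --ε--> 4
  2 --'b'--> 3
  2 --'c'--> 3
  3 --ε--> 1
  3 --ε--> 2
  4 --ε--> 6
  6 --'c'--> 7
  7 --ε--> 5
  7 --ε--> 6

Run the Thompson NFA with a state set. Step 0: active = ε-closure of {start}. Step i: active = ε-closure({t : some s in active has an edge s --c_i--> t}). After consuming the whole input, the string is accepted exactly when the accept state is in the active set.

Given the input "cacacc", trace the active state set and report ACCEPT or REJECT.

Answer: REJECT

Steps:
initial (ε-close {0}): {0,1,2,4,6}
'c' @ 1: {1,2,3,4,5,6,7}  [accepting]
'a' @ 2: {}  — dead — no transitions
rest 'cacc' ignored (set empty)
after full input: {}  (accept=5 not in)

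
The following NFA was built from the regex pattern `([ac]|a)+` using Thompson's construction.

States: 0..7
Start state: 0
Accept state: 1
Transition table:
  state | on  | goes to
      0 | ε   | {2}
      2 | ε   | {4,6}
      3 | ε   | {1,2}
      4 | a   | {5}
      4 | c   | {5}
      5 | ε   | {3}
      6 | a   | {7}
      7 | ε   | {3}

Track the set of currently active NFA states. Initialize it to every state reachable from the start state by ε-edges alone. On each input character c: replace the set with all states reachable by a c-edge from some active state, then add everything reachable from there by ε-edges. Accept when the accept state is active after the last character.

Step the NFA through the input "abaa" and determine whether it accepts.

S₀ = ε-closure({0}) = {0,2,4,6}
'a' @ 1: {1,2,3,4,5,6,7}  (accept∈set)
'b' @ 2: {}  — state set empty
rest 'aa' ignored (set empty)
final: {}; accept 1 not in set

Answer: REJECT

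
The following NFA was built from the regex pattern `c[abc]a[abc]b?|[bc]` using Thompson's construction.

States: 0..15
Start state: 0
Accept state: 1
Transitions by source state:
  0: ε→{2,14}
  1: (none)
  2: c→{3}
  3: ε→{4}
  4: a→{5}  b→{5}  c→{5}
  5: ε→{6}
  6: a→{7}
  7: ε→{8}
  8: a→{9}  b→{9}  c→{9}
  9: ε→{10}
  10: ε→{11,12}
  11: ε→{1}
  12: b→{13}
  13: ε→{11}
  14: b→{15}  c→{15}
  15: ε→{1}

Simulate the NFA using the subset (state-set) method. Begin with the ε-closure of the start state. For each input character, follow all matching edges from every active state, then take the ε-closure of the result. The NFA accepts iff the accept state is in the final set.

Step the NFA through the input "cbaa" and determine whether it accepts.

S₀ = ε-closure({0}) = {0,2,14}
'c' @ 1: {1,3,4,15}  (accept∈set)
'b' @ 2: {5,6}
'a' @ 3: {7,8}
'a' @ 4: {1,9,10,11,12}  (accept∈set)
final: {1,9,10,11,12}; accept 1 in set

Answer: ACCEPT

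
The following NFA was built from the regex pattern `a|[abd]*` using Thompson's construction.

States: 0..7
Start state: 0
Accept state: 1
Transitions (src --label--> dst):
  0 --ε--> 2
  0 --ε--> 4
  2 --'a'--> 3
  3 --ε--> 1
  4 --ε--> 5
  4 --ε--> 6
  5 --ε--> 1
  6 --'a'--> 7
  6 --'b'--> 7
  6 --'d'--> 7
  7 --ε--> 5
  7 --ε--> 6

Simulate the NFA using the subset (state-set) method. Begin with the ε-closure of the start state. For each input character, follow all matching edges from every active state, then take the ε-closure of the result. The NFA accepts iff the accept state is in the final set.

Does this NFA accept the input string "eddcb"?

start: ε-closure({0}) = {0,1,2,4,5,6}
'e' @ 1: {}  — dead — no transitions
rest 'ddcb' ignored (set empty)
end set {} — state 1 not in

Answer: REJECT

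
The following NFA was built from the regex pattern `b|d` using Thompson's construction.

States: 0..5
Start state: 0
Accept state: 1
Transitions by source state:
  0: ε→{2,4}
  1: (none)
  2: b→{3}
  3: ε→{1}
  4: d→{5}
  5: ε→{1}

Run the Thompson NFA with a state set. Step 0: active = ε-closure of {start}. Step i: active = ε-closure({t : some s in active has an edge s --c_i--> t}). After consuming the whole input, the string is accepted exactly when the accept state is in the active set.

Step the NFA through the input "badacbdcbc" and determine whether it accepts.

start: ε-closure({0}) = {0,2,4}
'b' @ 1: {1,3}  (accept∈set)
'a' @ 2: {}  — state set empty
rest 'dacbdcbc' ignored (set empty)
end set {} — state 1 not in

Answer: REJECT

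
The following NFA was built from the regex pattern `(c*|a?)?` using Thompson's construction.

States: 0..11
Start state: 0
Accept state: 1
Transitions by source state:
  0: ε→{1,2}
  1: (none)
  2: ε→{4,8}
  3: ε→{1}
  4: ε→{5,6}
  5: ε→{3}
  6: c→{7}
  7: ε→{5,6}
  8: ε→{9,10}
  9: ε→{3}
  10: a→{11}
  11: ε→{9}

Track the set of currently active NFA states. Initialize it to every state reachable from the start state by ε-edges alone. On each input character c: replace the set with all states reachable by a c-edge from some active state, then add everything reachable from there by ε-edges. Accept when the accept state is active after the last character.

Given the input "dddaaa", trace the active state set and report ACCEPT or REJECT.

Answer: REJECT

Steps:
S₀ = ε-closure({0}) = {0,1,2,3,4,5,6,8,9,10}
'd' @ 1: {}  — no active states
rest 'ddaaa' ignored (set empty)
final: {}; accept 1 not in set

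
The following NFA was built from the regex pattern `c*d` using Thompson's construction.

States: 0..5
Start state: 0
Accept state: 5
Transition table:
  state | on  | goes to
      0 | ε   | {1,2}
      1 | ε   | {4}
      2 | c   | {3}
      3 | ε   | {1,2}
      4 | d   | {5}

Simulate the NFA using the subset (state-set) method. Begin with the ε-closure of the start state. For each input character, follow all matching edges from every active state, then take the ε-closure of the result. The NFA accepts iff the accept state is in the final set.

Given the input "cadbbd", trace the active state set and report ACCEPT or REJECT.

Answer: REJECT

Derivation:
start: ε-closure({0}) = {0,1,2,4}
'c' @ 1: {1,2,3,4}
'a' @ 2: {}  — dead — no transitions
rest 'dbbd' ignored (set empty)
final: {}; accept 5 not in set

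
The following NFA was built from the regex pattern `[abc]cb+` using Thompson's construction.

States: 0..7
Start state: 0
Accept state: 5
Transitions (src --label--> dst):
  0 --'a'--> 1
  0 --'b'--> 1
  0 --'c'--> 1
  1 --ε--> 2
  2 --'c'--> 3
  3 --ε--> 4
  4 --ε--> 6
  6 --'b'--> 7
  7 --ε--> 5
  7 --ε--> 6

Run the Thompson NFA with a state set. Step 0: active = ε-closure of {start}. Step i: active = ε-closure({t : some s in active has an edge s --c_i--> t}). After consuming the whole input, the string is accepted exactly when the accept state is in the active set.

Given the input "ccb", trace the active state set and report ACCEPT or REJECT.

S₀ = ε-closure({0}) = {0}
'c' @ 1: {1,2}
'c' @ 2: {3,4,6}
'b' @ 3: {5,6,7}  (accept∈set)
end set {5,6,7} — state 5 in

Answer: ACCEPT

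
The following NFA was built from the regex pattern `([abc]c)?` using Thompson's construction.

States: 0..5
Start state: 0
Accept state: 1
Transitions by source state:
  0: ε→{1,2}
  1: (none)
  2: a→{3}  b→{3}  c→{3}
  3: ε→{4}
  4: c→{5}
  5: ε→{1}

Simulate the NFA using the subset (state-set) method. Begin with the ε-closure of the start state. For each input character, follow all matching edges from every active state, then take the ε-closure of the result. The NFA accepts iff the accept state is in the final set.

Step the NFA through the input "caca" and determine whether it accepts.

Answer: REJECT

Trace:
start: ε-closure({0}) = {0,1,2}
'c' @ 1: {3,4}
'a' @ 2: {}  — dead — no transitions
rest 'ca' ignored (set empty)
final: {}; accept 1 not in set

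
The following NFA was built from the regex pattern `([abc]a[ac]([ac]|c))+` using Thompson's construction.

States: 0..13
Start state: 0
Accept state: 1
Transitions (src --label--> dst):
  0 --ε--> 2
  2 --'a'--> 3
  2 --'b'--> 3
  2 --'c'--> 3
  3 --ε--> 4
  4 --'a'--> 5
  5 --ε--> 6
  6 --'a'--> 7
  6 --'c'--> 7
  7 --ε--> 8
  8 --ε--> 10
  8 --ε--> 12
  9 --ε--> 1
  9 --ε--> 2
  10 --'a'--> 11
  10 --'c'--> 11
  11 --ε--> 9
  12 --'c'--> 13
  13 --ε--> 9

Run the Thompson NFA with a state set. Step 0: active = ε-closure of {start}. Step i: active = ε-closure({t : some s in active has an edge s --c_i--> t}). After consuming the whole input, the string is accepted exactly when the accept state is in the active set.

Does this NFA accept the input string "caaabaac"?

start: ε-closure({0}) = {0,2}
'c' @ 1: {3,4}
'a' @ 2: {5,6}
'a' @ 3: {7,8,10,12}
'a' @ 4: {1,2,9,11}  [accepting]
'b' @ 5: {3,4}
'a' @ 6: {5,6}
'a' @ 7: {7,8,10,12}
'c' @ 8: {1,2,9,11,13}  [accepting]
end set {1,2,9,11,13} — state 1 in

Answer: ACCEPT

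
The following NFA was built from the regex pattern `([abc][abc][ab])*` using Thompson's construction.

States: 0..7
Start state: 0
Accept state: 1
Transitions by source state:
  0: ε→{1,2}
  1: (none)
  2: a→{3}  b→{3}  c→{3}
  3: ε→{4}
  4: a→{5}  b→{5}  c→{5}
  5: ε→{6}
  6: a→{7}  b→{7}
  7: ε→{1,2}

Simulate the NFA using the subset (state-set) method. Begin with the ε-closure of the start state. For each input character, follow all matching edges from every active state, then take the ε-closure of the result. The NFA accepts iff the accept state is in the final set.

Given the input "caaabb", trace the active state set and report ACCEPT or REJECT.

start: ε-closure({0}) = {0,1,2}
'c' @ 1: {3,4}
'a' @ 2: {5,6}
'a' @ 3: {1,2,7}  ✓accept
'a' @ 4: {3,4}
'b' @ 5: {5,6}
'b' @ 6: {1,2,7}  ✓accept
end set {1,2,7} — state 1 in

Answer: ACCEPT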